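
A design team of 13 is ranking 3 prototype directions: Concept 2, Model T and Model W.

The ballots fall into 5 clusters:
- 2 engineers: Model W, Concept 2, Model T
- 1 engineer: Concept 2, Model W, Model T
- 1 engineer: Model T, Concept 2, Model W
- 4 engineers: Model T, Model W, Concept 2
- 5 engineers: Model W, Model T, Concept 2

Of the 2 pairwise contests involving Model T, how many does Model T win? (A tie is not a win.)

Model T against each rival (13 engineers):
Model T vs Concept 2: Model T wins 10–3.
Model T vs Model W: Model W wins 8–5.
Model T beats Concept 2; loses to Model W — 1 pairwise win.

1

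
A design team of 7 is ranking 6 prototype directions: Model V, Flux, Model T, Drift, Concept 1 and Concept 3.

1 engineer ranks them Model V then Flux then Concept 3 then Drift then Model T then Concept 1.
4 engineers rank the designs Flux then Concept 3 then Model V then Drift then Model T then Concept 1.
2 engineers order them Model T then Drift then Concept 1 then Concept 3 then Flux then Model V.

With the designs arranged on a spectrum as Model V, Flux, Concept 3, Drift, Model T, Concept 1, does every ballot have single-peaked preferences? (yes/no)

yes

Axis positions: Model V=1, Flux=2, Concept 3=3, Drift=4, Model T=5, Concept 1=6.
Faction 1 (peak Model V at position 1): ranking walks positions 1-2-3-4-5-6, expanding outward from the peak — single-peaked.
Faction 2 (peak Flux at position 2): ranking walks positions 2-3-1-4-5-6, expanding outward from the peak — single-peaked.
Faction 3 (peak Model T at position 5): ranking walks positions 5-4-6-3-2-1, expanding outward from the peak — single-peaked.
Every ranking is single-peaked on this axis.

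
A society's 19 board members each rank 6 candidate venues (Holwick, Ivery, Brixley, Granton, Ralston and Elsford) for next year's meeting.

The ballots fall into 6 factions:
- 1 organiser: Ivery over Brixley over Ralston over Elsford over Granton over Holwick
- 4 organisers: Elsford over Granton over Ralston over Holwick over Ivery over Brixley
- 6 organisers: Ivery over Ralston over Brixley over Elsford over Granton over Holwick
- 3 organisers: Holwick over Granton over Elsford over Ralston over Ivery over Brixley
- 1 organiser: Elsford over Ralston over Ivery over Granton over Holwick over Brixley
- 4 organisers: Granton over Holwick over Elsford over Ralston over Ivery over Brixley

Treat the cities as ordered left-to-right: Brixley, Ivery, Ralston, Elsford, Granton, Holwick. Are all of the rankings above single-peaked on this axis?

yes

Axis positions: Brixley=1, Ivery=2, Ralston=3, Elsford=4, Granton=5, Holwick=6.
Faction 1 (peak Ivery at position 2): ranking walks positions 2-1-3-4-5-6, expanding outward from the peak — single-peaked.
Faction 2 (peak Elsford at position 4): ranking walks positions 4-5-3-6-2-1, expanding outward from the peak — single-peaked.
Faction 3 (peak Ivery at position 2): ranking walks positions 2-3-1-4-5-6, expanding outward from the peak — single-peaked.
Faction 4 (peak Holwick at position 6): ranking walks positions 6-5-4-3-2-1, expanding outward from the peak — single-peaked.
Faction 5 (peak Elsford at position 4): ranking walks positions 4-3-2-5-6-1, expanding outward from the peak — single-peaked.
Faction 6 (peak Granton at position 5): ranking walks positions 5-6-4-3-2-1, expanding outward from the peak — single-peaked.
Every ranking is single-peaked on this axis.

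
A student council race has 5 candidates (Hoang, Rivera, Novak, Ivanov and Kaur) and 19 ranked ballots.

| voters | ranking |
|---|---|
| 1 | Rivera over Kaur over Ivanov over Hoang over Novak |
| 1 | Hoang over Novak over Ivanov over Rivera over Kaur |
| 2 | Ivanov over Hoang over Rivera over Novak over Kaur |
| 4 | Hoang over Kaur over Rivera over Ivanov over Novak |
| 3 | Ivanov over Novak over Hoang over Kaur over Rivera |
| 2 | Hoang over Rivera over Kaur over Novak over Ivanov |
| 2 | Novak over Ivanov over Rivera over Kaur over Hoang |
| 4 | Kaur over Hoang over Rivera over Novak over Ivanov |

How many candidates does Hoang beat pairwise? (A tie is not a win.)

4

Hoang against each rival (19 voters):
Hoang vs Rivera: Hoang wins 16–3.
Hoang vs Novak: Hoang, 14–5.
Hoang–Ivanov: Hoang 11–8.
Hoang vs Kaur: 1+2+4+3+2 = 12 for Hoang, 7 for Kaur — Hoang by 12–7.
Hoang beats Rivera, Novak, Ivanov, Kaur — 4 pairwise wins.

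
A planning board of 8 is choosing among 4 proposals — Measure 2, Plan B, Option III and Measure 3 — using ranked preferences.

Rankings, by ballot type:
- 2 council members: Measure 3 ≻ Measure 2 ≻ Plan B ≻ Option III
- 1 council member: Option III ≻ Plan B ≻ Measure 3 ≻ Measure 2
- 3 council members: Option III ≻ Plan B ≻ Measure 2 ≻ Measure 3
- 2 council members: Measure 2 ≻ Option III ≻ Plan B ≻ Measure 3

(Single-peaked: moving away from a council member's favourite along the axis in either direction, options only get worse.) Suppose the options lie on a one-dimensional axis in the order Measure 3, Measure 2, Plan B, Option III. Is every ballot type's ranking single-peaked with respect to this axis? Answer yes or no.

Axis positions: Measure 3=1, Measure 2=2, Plan B=3, Option III=4.
Ballot type 1 (peak Measure 3 at position 1): ranking walks positions 1-2-3-4, expanding outward from the peak — single-peaked.
Ballot type 2: ranking walks positions 4-3-1-2; Measure 3 is ranked above Measure 2 even though Measure 2 lies between Measure 3 and the peak Option III on the axis — preferences dip and rise again. Not single-peaked.
Ballot type 3 (peak Option III at position 4): ranking walks positions 4-3-2-1, expanding outward from the peak — single-peaked.
Ballot type 4: ranking walks positions 2-4-3-1; Option III is ranked above Plan B even though Plan B lies between Option III and the peak Measure 2 on the axis — preferences dip and rise again. Not single-peaked.
Ballot type 2 violates single-peakedness, so the profile is not single-peaked on this axis.

no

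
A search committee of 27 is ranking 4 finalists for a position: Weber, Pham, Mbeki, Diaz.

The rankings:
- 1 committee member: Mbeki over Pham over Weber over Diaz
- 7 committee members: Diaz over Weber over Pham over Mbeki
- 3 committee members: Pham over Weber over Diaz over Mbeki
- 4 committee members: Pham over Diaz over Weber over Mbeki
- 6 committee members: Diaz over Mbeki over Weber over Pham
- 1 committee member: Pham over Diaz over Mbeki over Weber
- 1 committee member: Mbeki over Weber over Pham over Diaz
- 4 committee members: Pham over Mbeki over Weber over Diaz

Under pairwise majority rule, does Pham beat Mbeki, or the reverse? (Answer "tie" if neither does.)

Pham

Ballots ranking Pham above Mbeki: 7 + 3 + 4 + 1 + 4 = 19.
Ballots ranking Mbeki above Pham: 27 − 19 = 8.
Pham wins the head-to-head 19–8.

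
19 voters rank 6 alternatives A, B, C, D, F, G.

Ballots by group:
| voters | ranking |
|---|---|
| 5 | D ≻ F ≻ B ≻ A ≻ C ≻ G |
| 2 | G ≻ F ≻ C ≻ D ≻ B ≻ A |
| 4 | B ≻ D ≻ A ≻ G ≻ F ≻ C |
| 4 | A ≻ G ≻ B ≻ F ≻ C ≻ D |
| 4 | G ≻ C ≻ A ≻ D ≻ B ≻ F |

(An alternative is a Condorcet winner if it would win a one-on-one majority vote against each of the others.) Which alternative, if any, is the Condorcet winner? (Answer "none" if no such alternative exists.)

Pairwise majorities:
A vs B: A preferred on 4+4 = 8 ballots; B wins 11–8.
A vs C: A preferred on 5+4+4 = 13 ballots; A wins 13–6.
A vs D: A preferred on 4+4 = 8 ballots; D wins 11–8.
A vs F: A preferred on 4+4+4 = 12 ballots; A wins 12–7.
A vs G: A preferred on 5+4+4 = 13 ballots; A wins 13–6.
B vs C: 5+4+4 = 13 for B, 6 for C — B by 13–6.
B vs D: B is ranked higher on 4+4 = 8 ballots, D on 11. D wins 11–8.
B vs F: B preferred on 4+4+4 = 12 ballots; B wins 12–7.
B vs G: 5+4 = 9 for B, 10 for G — G by 10–9.
C vs D: C is ranked higher on 2+4+4 = 10 ballots, D on 9. C wins 10–9.
C vs F: C is ranked higher on 4 ballots, F on 15. F wins 15–4.
C vs G: C preferred on 5 ballots; G wins 14–5.
D vs F: D preferred on 5+4+4 = 13 ballots; D wins 13–6.
D vs G: 5+4 = 9 for D, 10 for G — G by 10–9.
F vs G: 5 to 14, G.
Each alternative drops at least one matchup (A loses to B; B loses to D; C loses to A; D loses to C; F loses to A; G loses to A); the cycle A beats C beats D beats A rules out a Condorcet winner.

none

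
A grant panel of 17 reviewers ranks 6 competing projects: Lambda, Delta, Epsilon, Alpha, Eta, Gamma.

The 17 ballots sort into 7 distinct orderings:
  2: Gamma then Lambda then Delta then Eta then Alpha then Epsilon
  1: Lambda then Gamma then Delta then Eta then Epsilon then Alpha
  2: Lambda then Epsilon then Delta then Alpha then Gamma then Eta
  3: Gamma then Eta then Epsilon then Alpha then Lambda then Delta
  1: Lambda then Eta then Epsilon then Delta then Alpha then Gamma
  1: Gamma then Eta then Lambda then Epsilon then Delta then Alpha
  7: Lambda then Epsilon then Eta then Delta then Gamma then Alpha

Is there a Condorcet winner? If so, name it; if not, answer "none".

Lambda

Head-to-head results (17 reviewers):
Lambda vs Delta: Lambda, 17–0.
Lambda vs Epsilon: Lambda, 14–3.
Lambda vs Alpha: Lambda wins 14–3.
Lambda vs Eta: Lambda wins 13–4.
Lambda–Gamma: Lambda 11–6.
Delta–Epsilon: Epsilon 14–3.
Delta–Alpha: Delta 14–3.
Delta vs Eta: Eta, 12–5.
Delta vs Gamma: Delta, 10–7.
Epsilon vs Alpha: Epsilon wins 15–2.
Epsilon vs Eta: Epsilon, 9–8.
Epsilon vs Gamma: Epsilon wins 10–7.
Alpha vs Eta: Eta, 15–2.
Alpha vs Gamma: Gamma, 14–3.
Eta vs Gamma: Gamma wins 9–8.
Lambda beats each of Delta, Epsilon, Alpha, Eta, Gamma — Lambda is the Condorcet winner.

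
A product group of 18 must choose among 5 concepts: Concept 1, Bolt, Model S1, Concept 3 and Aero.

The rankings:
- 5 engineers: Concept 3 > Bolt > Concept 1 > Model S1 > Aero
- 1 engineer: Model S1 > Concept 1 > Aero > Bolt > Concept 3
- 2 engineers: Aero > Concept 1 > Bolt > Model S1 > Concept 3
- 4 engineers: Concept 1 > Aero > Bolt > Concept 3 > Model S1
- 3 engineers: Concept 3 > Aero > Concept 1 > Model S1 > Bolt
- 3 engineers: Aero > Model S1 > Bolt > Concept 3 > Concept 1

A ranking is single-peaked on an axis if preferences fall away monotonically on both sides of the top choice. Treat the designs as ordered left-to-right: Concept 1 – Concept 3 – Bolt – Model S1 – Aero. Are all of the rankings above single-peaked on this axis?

Axis positions: Concept 1=1, Concept 3=2, Bolt=3, Model S1=4, Aero=5.
Type 1 (peak Concept 3 at position 2): ranking walks positions 2-3-1-4-5, expanding outward from the peak — single-peaked.
Type 2: ranking walks positions 4-1-5-3-2; Concept 1 is ranked above Bolt even though Bolt lies between Concept 1 and the peak Model S1 on the axis — preferences dip and rise again. Not single-peaked.
Type 3: ranking walks positions 5-1-3-4-2; Concept 1 is ranked above Model S1 even though Model S1 lies between Concept 1 and the peak Aero on the axis — preferences dip and rise again. Not single-peaked.
Type 4: ranking walks positions 1-5-3-2-4; Aero is ranked above Concept 3 even though Concept 3 lies between Aero and the peak Concept 1 on the axis — preferences dip and rise again. Not single-peaked.
Type 5: ranking walks positions 2-5-1-4-3; Aero is ranked above Bolt even though Bolt lies between Aero and the peak Concept 3 on the axis — preferences dip and rise again. Not single-peaked.
Type 6 (peak Aero at position 5): ranking walks positions 5-4-3-2-1, expanding outward from the peak — single-peaked.
Type 2 violates single-peakedness, so the profile is not single-peaked on this axis.

no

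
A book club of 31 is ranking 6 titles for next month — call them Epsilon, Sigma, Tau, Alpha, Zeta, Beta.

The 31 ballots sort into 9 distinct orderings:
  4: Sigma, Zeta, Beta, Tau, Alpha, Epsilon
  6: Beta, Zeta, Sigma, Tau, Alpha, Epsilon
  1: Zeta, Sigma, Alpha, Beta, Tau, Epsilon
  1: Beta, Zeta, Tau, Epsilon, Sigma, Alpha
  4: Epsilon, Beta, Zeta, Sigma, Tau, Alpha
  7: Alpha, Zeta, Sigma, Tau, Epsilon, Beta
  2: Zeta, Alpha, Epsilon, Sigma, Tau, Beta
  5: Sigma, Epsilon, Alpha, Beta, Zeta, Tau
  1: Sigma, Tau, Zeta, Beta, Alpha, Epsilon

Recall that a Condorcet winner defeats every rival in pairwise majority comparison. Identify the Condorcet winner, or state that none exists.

none

Pairwise majorities:
Epsilon vs Sigma: Sigma, 24–7.
Epsilon–Tau: Tau 20–11.
Epsilon vs Alpha: 10 to 21, Alpha.
Epsilon vs Zeta: Epsilon is ranked higher on 4+5 = 9 ballots, Zeta on 22. Zeta wins 22–9.
Epsilon vs Beta: Epsilon, 18–13.
Sigma–Tau: Sigma 30–1.
Sigma vs Alpha: Sigma preferred on 22 ballots; Sigma wins 22–9.
Sigma vs Zeta: Zeta, 21–10.
Sigma vs Beta: Sigma wins 20–11.
Tau–Alpha: Tau 16–15.
Tau vs Zeta: Tau is ranked higher on 1 ballot, Zeta on 30. Zeta wins 30–1.
Tau vs Beta: 10 to 21, Beta.
Alpha vs Zeta: Alpha is ranked higher on 7+5 = 12 ballots, Zeta on 19. Zeta wins 19–12.
Alpha vs Beta: 15 to 16, Beta.
Zeta vs Beta: 15 to 16, Beta.
Every book loses at least once (Epsilon loses to Sigma; Sigma loses to Zeta; Tau loses to Sigma; Alpha loses to Sigma; Zeta loses to Beta; Beta loses to Epsilon). The majority relation contains the cycle Epsilon beats Beta beats Tau beats Epsilon, so there is no Condorcet winner.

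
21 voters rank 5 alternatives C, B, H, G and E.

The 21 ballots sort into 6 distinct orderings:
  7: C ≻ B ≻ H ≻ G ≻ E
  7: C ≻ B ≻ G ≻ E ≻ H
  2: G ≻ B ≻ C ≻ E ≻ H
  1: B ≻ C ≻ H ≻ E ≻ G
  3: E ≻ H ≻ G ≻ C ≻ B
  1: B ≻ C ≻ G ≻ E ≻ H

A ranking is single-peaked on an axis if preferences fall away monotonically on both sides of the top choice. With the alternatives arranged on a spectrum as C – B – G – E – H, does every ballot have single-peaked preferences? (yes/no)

Axis positions: C=1, B=2, G=3, E=4, H=5.
Type 1: ranking walks positions 1-2-5-3-4; H is ranked above G even though G lies between H and the peak C on the axis — preferences dip and rise again. Not single-peaked.
Type 2 (peak C at position 1): ranking walks positions 1-2-3-4-5, expanding outward from the peak — single-peaked.
Type 3 (peak G at position 3): ranking walks positions 3-2-1-4-5, expanding outward from the peak — single-peaked.
Type 4: ranking walks positions 2-1-5-4-3; H is ranked above G even though G lies between H and the peak B on the axis — preferences dip and rise again. Not single-peaked.
Type 5: ranking walks positions 4-5-3-1-2; C is ranked above B even though B lies between C and the peak E on the axis — preferences dip and rise again. Not single-peaked.
Type 6 (peak B at position 2): ranking walks positions 2-1-3-4-5, expanding outward from the peak — single-peaked.
Type 1 violates single-peakedness, so the profile is not single-peaked on this axis.

no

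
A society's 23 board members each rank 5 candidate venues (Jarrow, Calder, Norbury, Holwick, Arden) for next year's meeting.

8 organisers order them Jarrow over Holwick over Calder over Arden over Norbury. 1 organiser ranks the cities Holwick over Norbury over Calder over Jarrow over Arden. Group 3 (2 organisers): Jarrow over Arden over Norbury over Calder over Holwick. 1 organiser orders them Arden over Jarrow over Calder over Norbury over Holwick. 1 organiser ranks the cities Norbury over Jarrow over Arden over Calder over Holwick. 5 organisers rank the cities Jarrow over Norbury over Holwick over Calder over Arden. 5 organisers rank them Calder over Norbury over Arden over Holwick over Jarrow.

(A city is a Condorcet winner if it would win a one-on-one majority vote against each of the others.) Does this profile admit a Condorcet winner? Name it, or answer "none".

Jarrow

Pairwise majorities:
Jarrow vs Calder: Jarrow preferred on 8+2+1+1+5 = 17 ballots; Jarrow wins 17–6.
Jarrow vs Norbury: 8+2+1+5 = 16 for Jarrow, 7 for Norbury — Jarrow by 16–7.
Jarrow vs Holwick: 17 to 6, Jarrow.
Jarrow vs Arden: 17 to 6, Jarrow.
Calder vs Norbury: 14 to 9, Calder.
Calder vs Holwick: 9 to 14, Holwick.
Calder vs Arden: Calder is ranked higher on 8+1+5+5 = 19 ballots, Arden on 4. Calder wins 19–4.
Norbury vs Holwick: 14 to 9, Norbury.
Norbury vs Arden: 12 to 11, Norbury.
Holwick vs Arden: 14 to 9, Holwick.
Jarrow beats each of Calder, Norbury, Holwick, Arden — Jarrow is the Condorcet winner.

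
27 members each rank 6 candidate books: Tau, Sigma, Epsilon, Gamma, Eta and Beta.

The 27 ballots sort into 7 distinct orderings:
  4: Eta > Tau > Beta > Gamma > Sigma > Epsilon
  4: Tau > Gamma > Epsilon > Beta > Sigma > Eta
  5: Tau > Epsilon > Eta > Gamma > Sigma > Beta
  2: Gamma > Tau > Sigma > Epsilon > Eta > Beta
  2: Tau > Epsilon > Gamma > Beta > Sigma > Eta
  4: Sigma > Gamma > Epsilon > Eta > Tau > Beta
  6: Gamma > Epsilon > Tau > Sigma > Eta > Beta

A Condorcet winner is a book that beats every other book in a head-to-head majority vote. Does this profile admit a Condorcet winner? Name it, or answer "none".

Pairwise majorities:
Tau vs Sigma: Tau, 23–4.
Tau–Epsilon: Tau 17–10.
Tau vs Gamma: Tau wins 15–12.
Tau vs Eta: Tau, 19–8.
Tau–Beta: Tau 27–0.
Sigma vs Epsilon: Epsilon wins 17–10.
Sigma vs Gamma: Gamma wins 23–4.
Sigma vs Eta: Sigma wins 18–9.
Sigma vs Beta: Sigma wins 17–10.
Epsilon vs Gamma: Gamma wins 20–7.
Epsilon vs Eta: Epsilon wins 23–4.
Epsilon vs Beta: Epsilon wins 23–4.
Gamma–Eta: Gamma 18–9.
Gamma vs Beta: Gamma, 23–4.
Eta–Beta: Eta 21–6.
Tau defeats every rival head-to-head and is the Condorcet winner.

Tau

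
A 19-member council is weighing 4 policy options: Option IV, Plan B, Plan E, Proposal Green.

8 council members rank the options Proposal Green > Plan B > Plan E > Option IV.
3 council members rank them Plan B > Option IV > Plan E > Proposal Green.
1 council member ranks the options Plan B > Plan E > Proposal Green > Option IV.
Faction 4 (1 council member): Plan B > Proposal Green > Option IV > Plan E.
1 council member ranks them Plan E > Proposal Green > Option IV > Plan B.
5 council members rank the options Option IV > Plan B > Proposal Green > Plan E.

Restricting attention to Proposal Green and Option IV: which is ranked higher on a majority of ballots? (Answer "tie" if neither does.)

Ballots ranking Proposal Green above Option IV: 8 + 1 + 1 + 1 = 11.
Ballots ranking Option IV above Proposal Green: 19 − 11 = 8.
Proposal Green wins the head-to-head 11–8.

Proposal Green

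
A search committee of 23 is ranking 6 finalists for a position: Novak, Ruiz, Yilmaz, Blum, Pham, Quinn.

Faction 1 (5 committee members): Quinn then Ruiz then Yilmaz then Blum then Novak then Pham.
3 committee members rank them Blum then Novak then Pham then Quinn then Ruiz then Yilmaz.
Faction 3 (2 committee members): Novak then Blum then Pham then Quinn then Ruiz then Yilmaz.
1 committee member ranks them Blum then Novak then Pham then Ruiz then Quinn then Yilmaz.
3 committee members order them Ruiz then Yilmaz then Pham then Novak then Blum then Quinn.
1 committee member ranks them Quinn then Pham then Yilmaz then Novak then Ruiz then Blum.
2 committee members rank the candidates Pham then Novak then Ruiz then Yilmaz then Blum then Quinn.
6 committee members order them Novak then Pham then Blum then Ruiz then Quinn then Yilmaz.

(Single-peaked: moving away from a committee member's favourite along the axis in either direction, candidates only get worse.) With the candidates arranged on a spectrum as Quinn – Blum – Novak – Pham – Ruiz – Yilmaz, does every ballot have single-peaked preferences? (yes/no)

no

Axis positions: Quinn=1, Blum=2, Novak=3, Pham=4, Ruiz=5, Yilmaz=6.
Faction 1: ranking walks positions 1-5-6-2-3-4; Ruiz is ranked above Blum even though Blum lies between Ruiz and the peak Quinn on the axis — preferences dip and rise again. Not single-peaked.
Faction 2 (peak Blum at position 2): ranking walks positions 2-3-4-1-5-6, expanding outward from the peak — single-peaked.
Faction 3 (peak Novak at position 3): ranking walks positions 3-2-4-1-5-6, expanding outward from the peak — single-peaked.
Faction 4 (peak Blum at position 2): ranking walks positions 2-3-4-5-1-6, expanding outward from the peak — single-peaked.
Faction 5 (peak Ruiz at position 5): ranking walks positions 5-6-4-3-2-1, expanding outward from the peak — single-peaked.
Faction 6: ranking walks positions 1-4-6-3-5-2; Pham is ranked above Blum even though Blum lies between Pham and the peak Quinn on the axis — preferences dip and rise again. Not single-peaked.
Faction 7 (peak Pham at position 4): ranking walks positions 4-3-5-6-2-1, expanding outward from the peak — single-peaked.
Faction 8 (peak Novak at position 3): ranking walks positions 3-4-2-5-1-6, expanding outward from the peak — single-peaked.
Faction 1 violates single-peakedness, so the profile is not single-peaked on this axis.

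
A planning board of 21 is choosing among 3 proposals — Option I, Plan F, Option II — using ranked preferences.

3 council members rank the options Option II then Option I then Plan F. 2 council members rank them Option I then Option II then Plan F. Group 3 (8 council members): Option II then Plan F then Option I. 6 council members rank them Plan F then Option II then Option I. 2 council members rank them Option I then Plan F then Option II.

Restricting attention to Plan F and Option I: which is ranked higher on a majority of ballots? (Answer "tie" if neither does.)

Plan F

Ballots ranking Plan F above Option I: 8 + 6 = 14.
Ballots ranking Option I above Plan F: 21 − 14 = 7.
Plan F wins the head-to-head 14–7.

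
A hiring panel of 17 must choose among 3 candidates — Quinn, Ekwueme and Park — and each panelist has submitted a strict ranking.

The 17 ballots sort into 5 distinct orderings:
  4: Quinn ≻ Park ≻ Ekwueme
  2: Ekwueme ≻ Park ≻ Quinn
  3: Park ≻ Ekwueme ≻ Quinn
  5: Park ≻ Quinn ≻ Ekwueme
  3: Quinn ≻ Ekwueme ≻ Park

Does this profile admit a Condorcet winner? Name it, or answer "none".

Park

Check each pair by majority over 17 ballots:
Quinn vs Ekwueme: Quinn, 12–5.
Quinn vs Park: Park, 10–7.
Ekwueme–Park: Park 12–5.
Park beats each of Quinn, Ekwueme — Park is the Condorcet winner.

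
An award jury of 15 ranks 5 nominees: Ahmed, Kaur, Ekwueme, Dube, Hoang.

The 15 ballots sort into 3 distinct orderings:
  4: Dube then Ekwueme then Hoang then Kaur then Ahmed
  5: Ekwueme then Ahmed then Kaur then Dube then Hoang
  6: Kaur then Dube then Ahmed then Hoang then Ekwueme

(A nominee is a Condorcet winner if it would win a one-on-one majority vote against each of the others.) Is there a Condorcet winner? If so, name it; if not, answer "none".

none

Check each pair by majority over 15 ballots:
Ahmed vs Kaur: Kaur, 10–5.
Ahmed vs Ekwueme: Ekwueme wins 9–6.
Ahmed vs Dube: Dube wins 10–5.
Ahmed vs Hoang: Ahmed wins 11–4.
Kaur vs Ekwueme: Ekwueme, 9–6.
Kaur–Dube: Kaur 11–4.
Kaur–Hoang: Kaur 11–4.
Ekwueme–Dube: Dube 10–5.
Ekwueme vs Hoang: Ekwueme, 9–6.
Dube vs Hoang: Dube, 15–0.
Each nominee drops at least one matchup (Ahmed loses to Kaur; Kaur loses to Ekwueme; Ekwueme loses to Dube; Dube loses to Kaur; Hoang loses to Ahmed); the cycle Kaur beats Dube beats Ekwueme beats Kaur rules out a Condorcet winner.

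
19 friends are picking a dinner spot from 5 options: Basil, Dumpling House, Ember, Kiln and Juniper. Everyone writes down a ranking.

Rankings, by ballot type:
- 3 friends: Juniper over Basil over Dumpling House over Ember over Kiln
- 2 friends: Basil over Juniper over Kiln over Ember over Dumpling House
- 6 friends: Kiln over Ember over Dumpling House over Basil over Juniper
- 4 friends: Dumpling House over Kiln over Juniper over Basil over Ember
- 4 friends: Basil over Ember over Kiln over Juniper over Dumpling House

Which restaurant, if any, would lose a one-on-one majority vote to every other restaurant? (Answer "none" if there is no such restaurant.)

Juniper

Pairwise majorities:
Basil–Dumpling House: Dumpling House 10–9.
Basil vs Ember: 13 to 6, Basil.
Basil vs Kiln: Basil is ranked higher on 3+2+4 = 9 ballots, Kiln on 10. Kiln wins 10–9.
Basil–Juniper: Basil 12–7.
Dumpling House vs Ember: 3+4 = 7 for Dumpling House, 12 for Ember — Ember by 12–7.
Dumpling House vs Kiln: 3+4 = 7 for Dumpling House, 12 for Kiln — Kiln by 12–7.
Dumpling House vs Juniper: Dumpling House preferred on 6+4 = 10 ballots; Dumpling House wins 10–9.
Ember vs Kiln: Ember preferred on 3+4 = 7 ballots; Kiln wins 12–7.
Ember vs Juniper: Ember wins 10–9.
Kiln vs Juniper: Kiln wins 14–5.
Only Juniper has no wins; Juniper is the Condorcet loser.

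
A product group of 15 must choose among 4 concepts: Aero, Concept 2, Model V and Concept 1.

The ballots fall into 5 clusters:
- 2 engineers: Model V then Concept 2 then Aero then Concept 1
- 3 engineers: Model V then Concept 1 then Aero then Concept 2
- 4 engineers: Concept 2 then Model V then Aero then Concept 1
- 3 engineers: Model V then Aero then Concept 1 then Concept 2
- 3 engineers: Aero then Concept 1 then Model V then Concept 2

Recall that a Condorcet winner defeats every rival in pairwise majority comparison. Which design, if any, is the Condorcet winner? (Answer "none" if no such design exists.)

Model V

Pairwise majorities:
Aero vs Concept 2: 9 to 6, Aero.
Aero–Model V: Model V 12–3.
Aero vs Concept 1: Aero is ranked higher on 2+4+3+3 = 12 ballots, Concept 1 on 3. Aero wins 12–3.
Concept 2 vs Model V: Model V, 11–4.
Concept 2 vs Concept 1: Concept 2 preferred on 2+4 = 6 ballots; Concept 1 wins 9–6.
Model V–Concept 1: Model V 12–3.
Model V defeats every rival head-to-head and is the Condorcet winner.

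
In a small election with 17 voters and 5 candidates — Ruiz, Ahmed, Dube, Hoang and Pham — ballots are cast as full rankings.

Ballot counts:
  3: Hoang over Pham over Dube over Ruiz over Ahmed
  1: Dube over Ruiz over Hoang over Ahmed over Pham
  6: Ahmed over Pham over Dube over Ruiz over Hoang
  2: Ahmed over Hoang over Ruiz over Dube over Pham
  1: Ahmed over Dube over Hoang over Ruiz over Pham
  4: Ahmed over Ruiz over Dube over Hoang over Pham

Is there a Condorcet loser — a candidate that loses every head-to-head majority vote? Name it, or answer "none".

Pairwise majorities:
Ruiz vs Ahmed: 4 to 13, Ahmed.
Ruiz vs Dube: 2+4 = 6 for Ruiz, 11 for Dube — Dube by 11–6.
Ruiz vs Hoang: Ruiz, 11–6.
Ruiz vs Pham: 1+2+1+4 = 8 for Ruiz, 9 for Pham — Pham by 9–8.
Ahmed vs Dube: Ahmed is ranked higher on 6+2+1+4 = 13 ballots, Dube on 4. Ahmed wins 13–4.
Ahmed–Hoang: Ahmed 13–4.
Ahmed vs Pham: Ahmed preferred on 1+6+2+1+4 = 14 ballots; Ahmed wins 14–3.
Dube vs Hoang: Dube, 12–5.
Dube vs Pham: 1+2+1+4 = 8 for Dube, 9 for Pham — Pham by 9–8.
Hoang vs Pham: Hoang, 11–6.
Every candidate wins at least one matchup (Ruiz beats Hoang; Ahmed beats Ruiz; Dube beats Ruiz; Hoang beats Pham; Pham beats Ruiz), so there is no Condorcet loser.

none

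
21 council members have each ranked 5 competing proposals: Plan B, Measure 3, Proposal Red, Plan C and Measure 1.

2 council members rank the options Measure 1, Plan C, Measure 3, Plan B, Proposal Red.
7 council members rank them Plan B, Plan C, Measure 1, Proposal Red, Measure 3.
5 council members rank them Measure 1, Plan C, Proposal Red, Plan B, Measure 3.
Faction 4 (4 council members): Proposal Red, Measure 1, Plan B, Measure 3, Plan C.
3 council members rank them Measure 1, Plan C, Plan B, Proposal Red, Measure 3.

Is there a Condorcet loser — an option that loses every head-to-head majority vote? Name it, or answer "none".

Measure 3

Pairwise majorities:
Plan B vs Measure 3: 19 to 2, Plan B.
Plan B vs Proposal Red: 2+7+3 = 12 for Plan B, 9 for Proposal Red — Plan B by 12–9.
Plan B vs Plan C: Plan B preferred on 7+4 = 11 ballots; Plan B wins 11–10.
Plan B vs Measure 1: Measure 1 wins 14–7.
Measure 3 vs Proposal Red: Measure 3 preferred on 2 ballots; Proposal Red wins 19–2.
Measure 3 vs Plan C: Plan C wins 17–4.
Measure 3–Measure 1: Measure 1 21–0.
Proposal Red–Plan C: Plan C 17–4.
Proposal Red vs Measure 1: Proposal Red is ranked higher on 4 ballots, Measure 1 on 17. Measure 1 wins 17–4.
Plan C vs Measure 1: 7 to 14, Measure 1.
Measure 3 is beaten in every head-to-head and is the Condorcet loser.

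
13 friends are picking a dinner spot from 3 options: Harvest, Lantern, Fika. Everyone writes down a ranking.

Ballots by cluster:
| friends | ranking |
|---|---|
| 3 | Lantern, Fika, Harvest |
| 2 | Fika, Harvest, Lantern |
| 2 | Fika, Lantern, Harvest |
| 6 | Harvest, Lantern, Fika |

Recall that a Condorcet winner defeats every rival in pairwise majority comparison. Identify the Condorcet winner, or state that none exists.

Head-to-head results (13 friends):
Harvest vs Lantern: Harvest wins 8–5.
Harvest vs Fika: Fika wins 7–6.
Lantern vs Fika: Lantern wins 9–4.
Every restaurant loses at least once (Harvest loses to Fika; Lantern loses to Harvest; Fika loses to Lantern). The majority relation contains the cycle Harvest → Lantern → Fika → Harvest, so there is no Condorcet winner.

none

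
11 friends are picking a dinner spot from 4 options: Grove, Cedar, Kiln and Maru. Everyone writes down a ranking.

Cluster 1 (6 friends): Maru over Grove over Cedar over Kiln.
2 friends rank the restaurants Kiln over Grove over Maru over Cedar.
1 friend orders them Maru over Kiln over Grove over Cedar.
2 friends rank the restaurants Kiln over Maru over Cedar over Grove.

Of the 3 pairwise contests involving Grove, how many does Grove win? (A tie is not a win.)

Grove against each rival (11 friends):
Grove–Cedar: Grove 9–2.
Grove vs Kiln: Grove, 6–5.
Grove vs Maru: 2 for Grove, 9 for Maru — Maru by 9–2.
Grove beats Cedar, Kiln; loses to Maru — 2 pairwise wins.

2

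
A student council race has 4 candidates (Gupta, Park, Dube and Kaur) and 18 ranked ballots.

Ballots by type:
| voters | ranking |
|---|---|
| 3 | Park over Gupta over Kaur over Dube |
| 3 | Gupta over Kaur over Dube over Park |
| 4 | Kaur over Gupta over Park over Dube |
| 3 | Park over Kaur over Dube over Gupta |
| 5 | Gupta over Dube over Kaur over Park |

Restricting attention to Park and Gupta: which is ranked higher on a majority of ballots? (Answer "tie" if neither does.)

Gupta

Ballots ranking Park above Gupta: 3 + 3 = 6.
Ballots ranking Gupta above Park: 18 − 6 = 12.
Gupta wins the head-to-head 12–6.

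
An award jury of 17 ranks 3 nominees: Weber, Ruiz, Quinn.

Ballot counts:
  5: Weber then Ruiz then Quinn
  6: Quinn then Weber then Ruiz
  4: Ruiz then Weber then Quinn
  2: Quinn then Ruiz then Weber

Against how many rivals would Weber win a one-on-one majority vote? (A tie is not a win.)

Weber against each rival (17 jurors):
Weber vs Ruiz: 11 to 6, Weber.
Weber vs Quinn: Weber wins 9–8.
Weber beats Ruiz, Quinn — 2 pairwise wins.

2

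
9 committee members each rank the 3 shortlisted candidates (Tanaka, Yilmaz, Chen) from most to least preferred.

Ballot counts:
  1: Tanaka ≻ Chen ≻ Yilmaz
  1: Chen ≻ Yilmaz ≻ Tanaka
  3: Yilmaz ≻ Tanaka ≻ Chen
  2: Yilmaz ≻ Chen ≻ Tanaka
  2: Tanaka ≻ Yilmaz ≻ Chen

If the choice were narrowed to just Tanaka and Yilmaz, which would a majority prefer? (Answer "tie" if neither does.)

Ballots ranking Tanaka above Yilmaz: 1 + 2 = 3.
Ballots ranking Yilmaz above Tanaka: 9 − 3 = 6.
Yilmaz wins the head-to-head 6–3.

Yilmaz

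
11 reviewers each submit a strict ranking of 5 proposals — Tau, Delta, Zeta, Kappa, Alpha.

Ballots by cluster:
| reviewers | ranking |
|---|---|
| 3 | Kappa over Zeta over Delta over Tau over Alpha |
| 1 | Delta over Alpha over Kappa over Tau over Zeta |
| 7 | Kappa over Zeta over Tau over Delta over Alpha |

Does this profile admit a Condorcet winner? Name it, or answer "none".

Head-to-head results (11 reviewers):
Tau vs Delta: 7 to 4, Tau.
Tau vs Zeta: Tau preferred on 1 ballot; Zeta wins 10–1.
Tau vs Kappa: 0 to 11, Kappa.
Tau vs Alpha: 10 to 1, Tau.
Delta vs Zeta: Delta preferred on 1 ballot; Zeta wins 10–1.
Delta vs Kappa: Delta is ranked higher on 1 ballot, Kappa on 10. Kappa wins 10–1.
Delta vs Alpha: 11 to 0, Delta.
Zeta vs Kappa: 0 for Zeta, 11 for Kappa — Kappa by 11–0.
Zeta vs Alpha: 3+7 = 10 for Zeta, 1 for Alpha — Zeta by 10–1.
Kappa vs Alpha: Kappa preferred on 3+7 = 10 ballots; Kappa wins 10–1.
Kappa wins every pairwise contest, so Kappa is the Condorcet winner.

Kappa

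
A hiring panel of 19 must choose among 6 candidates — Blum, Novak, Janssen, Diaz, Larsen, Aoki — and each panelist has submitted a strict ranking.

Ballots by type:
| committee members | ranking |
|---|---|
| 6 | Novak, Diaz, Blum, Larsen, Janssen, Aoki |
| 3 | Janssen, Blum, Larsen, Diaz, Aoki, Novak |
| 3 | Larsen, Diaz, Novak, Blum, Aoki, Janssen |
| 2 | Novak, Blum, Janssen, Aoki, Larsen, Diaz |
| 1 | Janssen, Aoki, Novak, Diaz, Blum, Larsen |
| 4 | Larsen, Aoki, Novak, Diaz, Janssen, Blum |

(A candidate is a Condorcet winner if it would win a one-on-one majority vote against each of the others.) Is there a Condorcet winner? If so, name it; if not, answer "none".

none

Check each pair by majority over 19 ballots:
Blum vs Novak: Novak wins 16–3.
Blum vs Janssen: Blum wins 11–8.
Blum vs Diaz: Diaz wins 14–5.
Blum vs Larsen: Blum wins 12–7.
Blum vs Aoki: Blum, 14–5.
Novak vs Janssen: Novak, 15–4.
Novak vs Diaz: Novak, 13–6.
Novak–Larsen: Larsen 10–9.
Novak–Aoki: Novak 11–8.
Janssen–Diaz: Diaz 13–6.
Janssen–Larsen: Larsen 13–6.
Janssen vs Aoki: Janssen wins 12–7.
Diaz vs Larsen: Larsen, 12–7.
Diaz vs Aoki: Diaz wins 12–7.
Larsen vs Aoki: Larsen, 16–3.
Every candidate loses at least once (Blum loses to Novak; Novak loses to Larsen; Janssen loses to Blum; Diaz loses to Novak; Larsen loses to Blum; Aoki loses to Blum). The majority relation contains the cycle Blum > Larsen > Novak > Blum, so there is no Condorcet winner.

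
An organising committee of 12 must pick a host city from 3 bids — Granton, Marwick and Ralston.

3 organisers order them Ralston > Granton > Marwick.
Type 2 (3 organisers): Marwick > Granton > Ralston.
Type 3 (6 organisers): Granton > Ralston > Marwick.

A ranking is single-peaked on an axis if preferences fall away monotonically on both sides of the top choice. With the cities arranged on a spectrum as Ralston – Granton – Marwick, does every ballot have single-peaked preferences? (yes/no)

yes

Axis positions: Ralston=1, Granton=2, Marwick=3.
Type 1 (peak Ralston at position 1): ranking walks positions 1-2-3, expanding outward from the peak — single-peaked.
Type 2 (peak Marwick at position 3): ranking walks positions 3-2-1, expanding outward from the peak — single-peaked.
Type 3 (peak Granton at position 2): ranking walks positions 2-1-3, expanding outward from the peak — single-peaked.
Every ranking is single-peaked on this axis.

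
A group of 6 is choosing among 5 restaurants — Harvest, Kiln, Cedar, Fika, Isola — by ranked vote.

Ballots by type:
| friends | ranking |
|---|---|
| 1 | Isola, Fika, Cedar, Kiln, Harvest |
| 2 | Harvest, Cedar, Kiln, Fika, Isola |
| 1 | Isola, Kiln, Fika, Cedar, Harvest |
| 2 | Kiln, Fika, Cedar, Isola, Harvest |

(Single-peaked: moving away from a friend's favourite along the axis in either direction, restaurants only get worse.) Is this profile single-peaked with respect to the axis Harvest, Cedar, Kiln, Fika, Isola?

no

Axis positions: Harvest=1, Cedar=2, Kiln=3, Fika=4, Isola=5.
Type 1: ranking walks positions 5-4-2-3-1; Cedar is ranked above Kiln even though Kiln lies between Cedar and the peak Isola on the axis — preferences dip and rise again. Not single-peaked.
Type 2 (peak Harvest at position 1): ranking walks positions 1-2-3-4-5, expanding outward from the peak — single-peaked.
Type 3: ranking walks positions 5-3-4-2-1; Kiln is ranked above Fika even though Fika lies between Kiln and the peak Isola on the axis — preferences dip and rise again. Not single-peaked.
Type 4 (peak Kiln at position 3): ranking walks positions 3-4-2-5-1, expanding outward from the peak — single-peaked.
Type 1 violates single-peakedness, so the profile is not single-peaked on this axis.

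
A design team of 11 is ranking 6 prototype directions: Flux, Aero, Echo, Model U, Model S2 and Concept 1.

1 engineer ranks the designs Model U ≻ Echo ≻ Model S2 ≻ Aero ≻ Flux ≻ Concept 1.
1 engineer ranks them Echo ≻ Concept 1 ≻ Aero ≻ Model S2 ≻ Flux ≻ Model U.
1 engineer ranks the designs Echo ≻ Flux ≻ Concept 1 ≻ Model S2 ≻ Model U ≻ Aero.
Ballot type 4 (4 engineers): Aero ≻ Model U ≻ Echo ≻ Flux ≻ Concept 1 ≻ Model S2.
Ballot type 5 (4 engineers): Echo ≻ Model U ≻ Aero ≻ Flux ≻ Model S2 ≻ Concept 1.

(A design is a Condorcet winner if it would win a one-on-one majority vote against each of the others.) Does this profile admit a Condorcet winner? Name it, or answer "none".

Head-to-head results (11 engineers):
Flux–Aero: Aero 10–1.
Flux vs Echo: Flux is ranked higher on 0 ballots, Echo on 11. Echo wins 11–0.
Flux vs Model U: Flux preferred on 1+1 = 2 ballots; Model U wins 9–2.
Flux vs Model S2: Flux, 9–2.
Flux vs Concept 1: Flux, 10–1.
Aero vs Echo: 4 to 7, Echo.
Aero–Model U: Model U 6–5.
Aero vs Model S2: Aero, 9–2.
Aero vs Concept 1: Aero is ranked higher on 1+4+4 = 9 ballots, Concept 1 on 2. Aero wins 9–2.
Echo vs Model U: Echo preferred on 1+1+4 = 6 ballots; Echo wins 6–5.
Echo vs Model S2: 11 to 0, Echo.
Echo vs Concept 1: 11 to 0, Echo.
Model U vs Model S2: Model U preferred on 1+4+4 = 9 ballots; Model U wins 9–2.
Model U vs Concept 1: 1+4+4 = 9 for Model U, 2 for Concept 1 — Model U by 9–2.
Model S2 vs Concept 1: Model S2 is ranked higher on 1+4 = 5 ballots, Concept 1 on 6. Concept 1 wins 6–5.
Only Echo has no losses; Echo is the Condorcet winner.

Echo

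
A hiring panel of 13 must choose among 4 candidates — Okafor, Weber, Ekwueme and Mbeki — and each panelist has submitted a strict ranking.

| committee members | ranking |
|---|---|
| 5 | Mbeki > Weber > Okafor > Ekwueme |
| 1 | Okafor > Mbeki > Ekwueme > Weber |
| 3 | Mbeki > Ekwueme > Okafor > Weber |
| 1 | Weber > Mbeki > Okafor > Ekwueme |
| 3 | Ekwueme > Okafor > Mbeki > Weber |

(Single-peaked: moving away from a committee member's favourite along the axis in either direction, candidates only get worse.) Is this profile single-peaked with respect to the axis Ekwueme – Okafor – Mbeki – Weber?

no

Axis positions: Ekwueme=1, Okafor=2, Mbeki=3, Weber=4.
Cluster 1 (peak Mbeki at position 3): ranking walks positions 3-4-2-1, expanding outward from the peak — single-peaked.
Cluster 2 (peak Okafor at position 2): ranking walks positions 2-3-1-4, expanding outward from the peak — single-peaked.
Cluster 3: ranking walks positions 3-1-2-4; Ekwueme is ranked above Okafor even though Okafor lies between Ekwueme and the peak Mbeki on the axis — preferences dip and rise again. Not single-peaked.
Cluster 4 (peak Weber at position 4): ranking walks positions 4-3-2-1, expanding outward from the peak — single-peaked.
Cluster 5 (peak Ekwueme at position 1): ranking walks positions 1-2-3-4, expanding outward from the peak — single-peaked.
Cluster 3 violates single-peakedness, so the profile is not single-peaked on this axis.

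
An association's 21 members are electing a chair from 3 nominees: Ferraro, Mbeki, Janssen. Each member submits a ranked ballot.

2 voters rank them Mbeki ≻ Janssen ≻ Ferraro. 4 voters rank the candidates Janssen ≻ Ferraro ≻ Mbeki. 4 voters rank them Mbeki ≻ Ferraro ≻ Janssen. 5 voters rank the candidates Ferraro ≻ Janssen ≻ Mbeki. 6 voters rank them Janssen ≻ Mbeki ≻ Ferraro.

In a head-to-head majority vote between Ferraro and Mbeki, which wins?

Ballots ranking Ferraro above Mbeki: 4 + 5 = 9.
Ballots ranking Mbeki above Ferraro: 21 − 9 = 12.
Mbeki wins the head-to-head 12–9.

Mbeki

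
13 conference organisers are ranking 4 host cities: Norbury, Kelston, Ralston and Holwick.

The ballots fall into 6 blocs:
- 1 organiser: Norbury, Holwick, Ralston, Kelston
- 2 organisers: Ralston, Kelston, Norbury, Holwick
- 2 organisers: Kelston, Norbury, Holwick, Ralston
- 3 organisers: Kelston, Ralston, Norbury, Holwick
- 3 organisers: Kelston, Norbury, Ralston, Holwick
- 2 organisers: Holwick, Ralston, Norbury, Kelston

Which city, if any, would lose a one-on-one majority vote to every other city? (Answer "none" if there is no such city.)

Pairwise majorities:
Norbury vs Kelston: Norbury preferred on 1+2 = 3 ballots; Kelston wins 10–3.
Norbury vs Ralston: Ralston, 7–6.
Norbury vs Holwick: 1+2+2+3+3 = 11 for Norbury, 2 for Holwick — Norbury by 11–2.
Kelston–Ralston: Kelston 8–5.
Kelston vs Holwick: Kelston wins 10–3.
Ralston vs Holwick: Ralston wins 8–5.
Only Holwick has no wins; Holwick is the Condorcet loser.

Holwick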